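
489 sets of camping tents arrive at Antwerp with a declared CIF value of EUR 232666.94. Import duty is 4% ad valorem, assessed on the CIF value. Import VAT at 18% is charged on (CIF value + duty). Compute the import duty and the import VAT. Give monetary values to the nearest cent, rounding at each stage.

Import duty = 232666.94 × 4% = 9306.68
VAT base = CIF + duty = 232666.94 + 9306.68 = 241973.62
Import VAT = 241973.62 × 18% = 43555.25

Import duty: EUR 9306.68; import VAT: EUR 43555.25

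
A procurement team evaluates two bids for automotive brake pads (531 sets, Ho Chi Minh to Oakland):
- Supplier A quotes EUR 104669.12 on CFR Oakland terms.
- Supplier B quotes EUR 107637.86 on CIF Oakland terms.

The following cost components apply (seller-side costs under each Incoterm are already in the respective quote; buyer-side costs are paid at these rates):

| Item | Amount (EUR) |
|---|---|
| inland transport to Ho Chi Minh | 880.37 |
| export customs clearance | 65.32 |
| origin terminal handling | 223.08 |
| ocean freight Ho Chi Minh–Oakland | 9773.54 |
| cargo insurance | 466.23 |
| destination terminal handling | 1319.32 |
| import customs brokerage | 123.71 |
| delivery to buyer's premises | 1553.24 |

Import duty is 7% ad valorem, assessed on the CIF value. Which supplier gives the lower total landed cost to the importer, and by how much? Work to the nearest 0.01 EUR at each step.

Supplier A is cheaper by EUR 2677.69

Supplier A (CFR):
CIF value = CFR price + insurance = 104669.12 + 466.23 = 105135.35
Import duty = 105135.35 × 7% = 7359.47
Buyer bears (A): 466.23 + 1319.32 + 123.71 + 1553.24 = 3462.50
Landed cost (A) = invoice 104669.12 + 3462.50 + duty 7359.47 = 115491.09
Supplier B (CIF):
The CIF price already equals the CIF value: 107637.86
Import duty = 107637.86 × 7% = 7534.65
Buyer bears (B): 1319.32 + 123.71 + 1553.24 = 2996.27
Landed cost (B) = invoice 107637.86 + 2996.27 + duty 7534.65 = 118168.78
Difference = |115491.09 − 118168.78| = 2677.69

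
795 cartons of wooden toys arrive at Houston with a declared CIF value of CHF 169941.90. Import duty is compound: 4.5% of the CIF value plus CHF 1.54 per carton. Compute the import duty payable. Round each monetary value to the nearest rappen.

Import duty: CHF 8871.69

Ad valorem component: 169941.90 × 4.5% = 7647.39
Specific component: 795 × 1.54 = 1224.30
Import duty = 7647.39 + 1224.30 = 8871.69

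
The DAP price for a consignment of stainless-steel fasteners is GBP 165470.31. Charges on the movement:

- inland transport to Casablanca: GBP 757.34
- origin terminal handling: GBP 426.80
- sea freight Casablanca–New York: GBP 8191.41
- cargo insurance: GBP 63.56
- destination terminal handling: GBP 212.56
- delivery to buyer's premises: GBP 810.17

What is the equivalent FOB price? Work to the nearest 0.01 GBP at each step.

Not relevant to the conversion: origin terminal, inland to port — on the seller under both DAP and FOB; already in the DAP price and stays in the FOB price.
From DAP to FOB, the seller no longer bears: freight, insurance, destination terminal, delivery.
FOB price = 165470.31 − 8191.41 − 63.56 − 212.56 − 810.17 = 156192.61

FOB price: GBP 156192.61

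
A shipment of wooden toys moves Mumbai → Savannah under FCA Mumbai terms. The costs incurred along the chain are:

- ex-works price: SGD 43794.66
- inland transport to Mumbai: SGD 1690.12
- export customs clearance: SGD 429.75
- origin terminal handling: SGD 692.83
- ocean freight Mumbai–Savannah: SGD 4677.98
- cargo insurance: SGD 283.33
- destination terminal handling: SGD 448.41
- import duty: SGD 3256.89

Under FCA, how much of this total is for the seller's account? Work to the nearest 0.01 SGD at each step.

FCA: the seller delivers export-cleared goods to the carrier; the buyer bears costs from that point.
Seller's account: goods 43794.66 + inland to port 1690.12 + export clearance 429.75 = 45914.53
Buyer's account: origin terminal 692.83 + freight 4677.98 + insurance 283.33 + destination terminal 448.41 + duty 3256.89 = 9359.44

Seller's account: SGD 45914.53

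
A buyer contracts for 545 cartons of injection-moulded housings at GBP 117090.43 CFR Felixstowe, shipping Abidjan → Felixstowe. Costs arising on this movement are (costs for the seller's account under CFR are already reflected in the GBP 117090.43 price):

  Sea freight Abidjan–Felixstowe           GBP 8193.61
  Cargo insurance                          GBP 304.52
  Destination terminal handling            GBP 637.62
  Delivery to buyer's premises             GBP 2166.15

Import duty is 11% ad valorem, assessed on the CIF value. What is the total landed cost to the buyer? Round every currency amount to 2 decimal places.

CFR: the seller pays costs through ocean freight to the destination port, but not insurance.
Already in the invoice (seller's account under CFR): freight — exclude.
CIF value = CFR price + insurance = 117090.43 + 304.52 = 117394.95
Import duty = 117394.95 × 11% = 12913.44
Buyer bears: insurance 304.52 + destination terminal 637.62 + delivery 2166.15 + duty 12913.44 = 16021.73
Landed cost = invoice 117090.43 + 16021.73 = 133112.16

Total landed cost: GBP 133112.16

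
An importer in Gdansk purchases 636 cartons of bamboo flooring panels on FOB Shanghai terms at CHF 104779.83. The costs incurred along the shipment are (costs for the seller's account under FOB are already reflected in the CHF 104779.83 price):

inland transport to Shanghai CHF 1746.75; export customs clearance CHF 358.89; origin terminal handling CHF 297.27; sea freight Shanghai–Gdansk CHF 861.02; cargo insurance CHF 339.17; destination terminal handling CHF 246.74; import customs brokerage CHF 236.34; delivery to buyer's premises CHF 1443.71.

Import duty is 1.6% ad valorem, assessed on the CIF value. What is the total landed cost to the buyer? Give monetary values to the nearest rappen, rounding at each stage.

FOB: the seller bears costs until goods are on board at the origin port; the buyer bears freight, insurance and all costs thereafter.
Already in the invoice (seller's account under FOB): inland to port, export clearance, origin terminal — exclude.
CIF value = FOB price + freight + insurance = 104779.83 + 861.02 + 339.17 = 105980.02
Import duty = 105980.02 × 1.6% = 1695.68
Buyer bears: freight 861.02 + insurance 339.17 + destination terminal 246.74 + brokerage 236.34 + delivery 1443.71 + duty 1695.68 = 4822.66
Landed cost = invoice 104779.83 + 4822.66 = 109602.49

Total landed cost: CHF 109602.49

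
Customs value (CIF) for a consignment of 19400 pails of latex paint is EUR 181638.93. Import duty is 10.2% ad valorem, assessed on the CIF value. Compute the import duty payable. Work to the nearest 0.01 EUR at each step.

Import duty: EUR 18527.17

Import duty = 181638.93 × 10.2% = 18527.17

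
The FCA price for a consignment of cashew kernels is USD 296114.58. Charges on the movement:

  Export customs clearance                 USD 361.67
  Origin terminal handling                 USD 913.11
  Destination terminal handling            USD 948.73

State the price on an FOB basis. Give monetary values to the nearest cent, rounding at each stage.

FOB price: USD 297027.69

Not relevant to the conversion: export clearance — on the seller under both FCA and FOB; already in the FCA price and stays in the FOB price. destination terminal — on the buyer under both terms; not part of either seller's price.
From FCA to FOB, the seller additionally bears: origin terminal.
FOB price = 296114.58 + 913.11 = 297027.69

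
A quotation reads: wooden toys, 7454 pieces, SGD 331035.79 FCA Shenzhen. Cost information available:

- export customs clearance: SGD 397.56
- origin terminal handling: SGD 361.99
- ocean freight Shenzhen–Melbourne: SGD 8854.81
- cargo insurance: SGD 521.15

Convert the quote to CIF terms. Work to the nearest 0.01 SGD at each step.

CIF price: SGD 340773.74

Not relevant to the conversion: export clearance — on the seller under both FCA and CIF; already in the FCA price and stays in the CIF price.
From FCA to CIF, the seller additionally bears: origin terminal, freight, insurance.
CIF price = 331035.79 + 361.99 + 8854.81 + 521.15 = 340773.74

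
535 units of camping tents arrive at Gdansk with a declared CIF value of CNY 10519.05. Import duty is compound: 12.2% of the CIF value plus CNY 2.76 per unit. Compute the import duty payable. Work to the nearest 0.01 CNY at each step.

Ad valorem component: 10519.05 × 12.2% = 1283.32
Specific component: 535 × 2.76 = 1476.60
Import duty = 1283.32 + 1476.60 = 2759.92

Import duty: CNY 2759.92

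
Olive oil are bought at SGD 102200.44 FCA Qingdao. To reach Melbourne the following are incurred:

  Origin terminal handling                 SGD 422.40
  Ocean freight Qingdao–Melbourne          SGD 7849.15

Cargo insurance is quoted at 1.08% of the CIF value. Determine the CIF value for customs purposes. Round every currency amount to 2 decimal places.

CIF value: SGD 111678.11

Let C be the CIF value. C = FCA price + pre-shipment costs + freight + 1.08% × C
C − 1.08% × C = 102200.44 + 422.40 + 7849.15
0.9892 × C = 110471.99
C = 110471.99 / 0.9892 = 111678.11
Insurance premium = 1.08% × 111678.11 = 1206.12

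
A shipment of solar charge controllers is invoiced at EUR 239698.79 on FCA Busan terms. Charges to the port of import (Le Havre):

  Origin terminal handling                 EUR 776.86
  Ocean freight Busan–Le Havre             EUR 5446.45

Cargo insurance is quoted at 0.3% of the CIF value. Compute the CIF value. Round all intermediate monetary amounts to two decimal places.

Let C be the CIF value. C = FCA price + pre-shipment costs + freight + 0.3% × C
C − 0.3% × C = 239698.79 + 776.86 + 5446.45
0.997 × C = 245922.10
C = 245922.10 / 0.997 = 246662.09
Insurance premium = 0.3% × 246662.09 = 739.99

CIF value: EUR 246662.09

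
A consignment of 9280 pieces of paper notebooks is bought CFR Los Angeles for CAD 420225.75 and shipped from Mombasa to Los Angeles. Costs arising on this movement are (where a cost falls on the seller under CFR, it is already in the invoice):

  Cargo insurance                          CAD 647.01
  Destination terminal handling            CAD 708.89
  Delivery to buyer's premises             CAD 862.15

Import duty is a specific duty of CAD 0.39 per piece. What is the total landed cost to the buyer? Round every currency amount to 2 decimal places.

Total landed cost: CAD 426063.00

CFR: the seller pays costs through ocean freight to the destination port, but not insurance.
CIF value = CFR price + insurance = 420225.75 + 647.01 = 420872.76
Import duty = 9280 × 0.39 = 3619.20
Buyer bears: insurance 647.01 + destination terminal 708.89 + delivery 862.15 + duty 3619.20 = 5837.25
Landed cost = invoice 420225.75 + 5837.25 = 426063.00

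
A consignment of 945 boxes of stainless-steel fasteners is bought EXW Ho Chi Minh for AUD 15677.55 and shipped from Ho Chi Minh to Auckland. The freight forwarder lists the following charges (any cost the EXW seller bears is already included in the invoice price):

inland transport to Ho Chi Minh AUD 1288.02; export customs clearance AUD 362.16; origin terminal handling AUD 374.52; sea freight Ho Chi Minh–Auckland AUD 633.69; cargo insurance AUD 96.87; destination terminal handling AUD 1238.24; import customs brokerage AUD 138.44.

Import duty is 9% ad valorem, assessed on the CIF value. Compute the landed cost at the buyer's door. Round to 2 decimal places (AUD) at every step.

EXW: the seller makes goods available at their premises; the buyer bears all onward costs.
CIF value = EXW price + inland to port + export clearance + origin terminal + freight + insurance = 15677.55 + 1288.02 + 362.16 + 374.52 + 633.69 + 96.87 = 18432.81
Import duty = 18432.81 × 9% = 1658.95
Buyer bears: inland to port 1288.02 + export clearance 362.16 + origin terminal 374.52 + freight 633.69 + insurance 96.87 + destination terminal 1238.24 + brokerage 138.44 + duty 1658.95 = 5790.89
Landed cost = invoice 15677.55 + 5790.89 = 21468.44

Total landed cost: AUD 21468.44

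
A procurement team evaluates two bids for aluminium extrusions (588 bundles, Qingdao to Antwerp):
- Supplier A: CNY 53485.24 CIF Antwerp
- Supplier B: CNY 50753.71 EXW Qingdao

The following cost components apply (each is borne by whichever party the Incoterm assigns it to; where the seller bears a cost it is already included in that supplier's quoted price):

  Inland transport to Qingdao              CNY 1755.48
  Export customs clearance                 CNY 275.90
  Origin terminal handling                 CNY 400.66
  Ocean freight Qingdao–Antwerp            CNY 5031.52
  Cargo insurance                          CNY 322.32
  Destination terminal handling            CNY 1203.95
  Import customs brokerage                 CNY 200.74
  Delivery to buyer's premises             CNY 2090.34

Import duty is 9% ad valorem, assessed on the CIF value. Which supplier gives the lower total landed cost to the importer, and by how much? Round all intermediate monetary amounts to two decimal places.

Supplier A (CIF):
The CIF price already equals the CIF value: 53485.24
Import duty = 53485.24 × 9% = 4813.67
Buyer bears (A): 1203.95 + 200.74 + 2090.34 = 3495.03
Landed cost (A) = invoice 53485.24 + 3495.03 + duty 4813.67 = 61793.94
Supplier B (EXW):
CIF value = EXW price + inland to port + export clearance + origin terminal + freight + insurance = 50753.71 + 1755.48 + 275.90 + 400.66 + 5031.52 + 322.32 = 58539.59
Import duty = 58539.59 × 9% = 5268.56
Buyer bears (B): 1755.48 + 275.90 + 400.66 + 5031.52 + 322.32 + 1203.95 + 200.74 + 2090.34 = 11280.91
Landed cost (B) = invoice 50753.71 + 11280.91 + duty 5268.56 = 67303.18
Difference = |61793.94 − 67303.18| = 5509.24

Supplier A is cheaper by CNY 5509.24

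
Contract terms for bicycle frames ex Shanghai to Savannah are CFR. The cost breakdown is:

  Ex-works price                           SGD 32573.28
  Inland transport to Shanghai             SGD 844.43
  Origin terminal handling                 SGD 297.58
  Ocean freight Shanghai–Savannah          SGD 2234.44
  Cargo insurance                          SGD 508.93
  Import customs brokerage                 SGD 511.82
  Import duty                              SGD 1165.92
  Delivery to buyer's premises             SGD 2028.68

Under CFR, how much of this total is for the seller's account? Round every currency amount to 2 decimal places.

Seller's account: SGD 35949.73

CFR: the seller pays costs through ocean freight to the destination port, but not insurance.
Seller's account: goods 32573.28 + inland to port 844.43 + origin terminal 297.58 + freight 2234.44 = 35949.73
Buyer's account: insurance 508.93 + brokerage 511.82 + duty 1165.92 + delivery 2028.68 = 4215.35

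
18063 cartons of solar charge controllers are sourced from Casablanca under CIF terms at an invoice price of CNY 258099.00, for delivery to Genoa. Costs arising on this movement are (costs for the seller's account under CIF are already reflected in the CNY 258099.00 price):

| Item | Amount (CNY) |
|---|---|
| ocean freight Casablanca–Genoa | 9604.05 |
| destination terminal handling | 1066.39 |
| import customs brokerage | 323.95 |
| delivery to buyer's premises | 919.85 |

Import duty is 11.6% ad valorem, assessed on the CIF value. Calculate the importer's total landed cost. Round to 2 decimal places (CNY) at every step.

CIF: the seller pays costs through ocean freight and marine insurance to the destination port.
Already in the invoice (seller's account under CIF): freight — exclude.
The CIF price already equals the CIF value: 258099.00
Import duty = 258099.00 × 11.6% = 29939.48
Buyer bears: destination terminal 1066.39 + brokerage 323.95 + delivery 919.85 + duty 29939.48 = 32249.67
Landed cost = invoice 258099.00 + 32249.67 = 290348.67

Total landed cost: CNY 290348.67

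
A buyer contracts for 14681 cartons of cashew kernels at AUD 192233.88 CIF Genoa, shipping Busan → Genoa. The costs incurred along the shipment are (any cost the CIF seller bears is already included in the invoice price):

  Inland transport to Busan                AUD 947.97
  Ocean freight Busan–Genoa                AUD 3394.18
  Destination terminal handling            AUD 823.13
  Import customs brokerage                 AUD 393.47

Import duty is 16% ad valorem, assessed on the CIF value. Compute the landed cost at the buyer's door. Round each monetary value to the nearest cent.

CIF: the seller pays costs through ocean freight and marine insurance to the destination port.
Already in the invoice (seller's account under CIF): inland to port, freight — exclude.
The CIF price already equals the CIF value: 192233.88
Import duty = 192233.88 × 16% = 30757.42
Buyer bears: destination terminal 823.13 + brokerage 393.47 + duty 30757.42 = 31974.02
Landed cost = invoice 192233.88 + 31974.02 = 224207.90

Total landed cost: AUD 224207.90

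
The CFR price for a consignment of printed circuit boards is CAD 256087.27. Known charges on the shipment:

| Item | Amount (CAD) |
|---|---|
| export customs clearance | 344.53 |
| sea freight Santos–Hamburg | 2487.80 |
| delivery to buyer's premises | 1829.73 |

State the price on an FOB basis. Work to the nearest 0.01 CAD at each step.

Not relevant to the conversion: export clearance — on the seller under both CFR and FOB; already in the CFR price and stays in the FOB price. delivery — on the buyer under both terms; not part of either seller's price.
From CFR to FOB, the seller no longer bears: freight.
FOB price = 256087.27 − 2487.80 = 253599.47

FOB price: CAD 253599.47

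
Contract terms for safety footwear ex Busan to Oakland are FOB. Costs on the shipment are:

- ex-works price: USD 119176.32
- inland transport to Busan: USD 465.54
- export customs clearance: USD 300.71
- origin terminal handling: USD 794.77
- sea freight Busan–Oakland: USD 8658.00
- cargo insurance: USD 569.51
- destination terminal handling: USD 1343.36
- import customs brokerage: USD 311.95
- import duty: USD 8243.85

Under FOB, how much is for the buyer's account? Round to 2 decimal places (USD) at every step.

Buyer's account: USD 19126.67

FOB: the seller bears costs until goods are on board at the origin port; the buyer bears freight, insurance and all costs thereafter.
Seller's account: goods 119176.32 + inland to port 465.54 + export clearance 300.71 + origin terminal 794.77 = 120737.34
Buyer's account: freight 8658.00 + insurance 569.51 + destination terminal 1343.36 + brokerage 311.95 + duty 8243.85 = 19126.67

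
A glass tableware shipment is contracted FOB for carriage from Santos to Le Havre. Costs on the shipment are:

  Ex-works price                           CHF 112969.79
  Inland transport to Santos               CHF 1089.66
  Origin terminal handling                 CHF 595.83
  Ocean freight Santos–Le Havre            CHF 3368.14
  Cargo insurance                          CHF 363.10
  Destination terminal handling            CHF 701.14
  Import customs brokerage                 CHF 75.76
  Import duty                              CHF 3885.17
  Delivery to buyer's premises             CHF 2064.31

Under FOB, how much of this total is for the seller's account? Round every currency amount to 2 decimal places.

Seller's account: CHF 114655.28

FOB: the seller bears costs until goods are on board at the origin port; the buyer bears freight, insurance and all costs thereafter.
Seller's account: goods 112969.79 + inland to port 1089.66 + origin terminal 595.83 = 114655.28
Buyer's account: freight 3368.14 + insurance 363.10 + destination terminal 701.14 + brokerage 75.76 + duty 3885.17 + delivery 2064.31 = 10457.62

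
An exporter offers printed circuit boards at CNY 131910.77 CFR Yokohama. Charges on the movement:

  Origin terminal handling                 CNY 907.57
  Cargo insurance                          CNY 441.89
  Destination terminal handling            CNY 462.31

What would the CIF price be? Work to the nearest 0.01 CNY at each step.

CIF price: CNY 132352.66

Not relevant to the conversion: origin terminal — on the seller under both CFR and CIF; already in the CFR price and stays in the CIF price. destination terminal — on the buyer under both terms; not part of either seller's price.
From CFR to CIF, the seller additionally bears: insurance.
CIF price = 131910.77 + 441.89 = 132352.66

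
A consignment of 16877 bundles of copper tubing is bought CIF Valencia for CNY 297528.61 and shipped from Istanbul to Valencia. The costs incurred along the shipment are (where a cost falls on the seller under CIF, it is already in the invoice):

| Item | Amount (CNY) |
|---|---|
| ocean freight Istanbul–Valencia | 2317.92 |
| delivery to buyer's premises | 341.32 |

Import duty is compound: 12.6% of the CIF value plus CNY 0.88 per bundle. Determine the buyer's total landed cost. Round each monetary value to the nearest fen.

CIF: the seller pays costs through ocean freight and marine insurance to the destination port.
Already in the invoice (seller's account under CIF): freight — exclude.
The CIF price already equals the CIF value: 297528.61
Ad valorem component: 297528.61 × 12.6% = 37488.60
Specific component: 16877 × 0.88 = 14851.76
Import duty = 37488.60 + 14851.76 = 52340.36
Buyer bears: delivery 341.32 + duty 52340.36 = 52681.68
Landed cost = invoice 297528.61 + 52681.68 = 350210.29

Total landed cost: CNY 350210.29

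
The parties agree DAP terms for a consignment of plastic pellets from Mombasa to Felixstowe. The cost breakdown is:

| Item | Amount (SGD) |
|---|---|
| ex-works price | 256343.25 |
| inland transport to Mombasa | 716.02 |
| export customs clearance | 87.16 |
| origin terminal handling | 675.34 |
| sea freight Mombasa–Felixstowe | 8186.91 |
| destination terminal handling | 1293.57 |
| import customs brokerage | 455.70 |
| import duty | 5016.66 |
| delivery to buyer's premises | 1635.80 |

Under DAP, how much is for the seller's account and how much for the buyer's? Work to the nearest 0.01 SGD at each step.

DAP: the seller bears all costs to the named destination except import duty and clearance.
Seller's account: goods 256343.25 + inland to port 716.02 + export clearance 87.16 + origin terminal 675.34 + freight 8186.91 + destination terminal 1293.57 + delivery 1635.80 = 268938.05
Buyer's account: brokerage 455.70 + duty 5016.66 = 5472.36

Seller: SGD 268938.05; buyer: SGD 5472.36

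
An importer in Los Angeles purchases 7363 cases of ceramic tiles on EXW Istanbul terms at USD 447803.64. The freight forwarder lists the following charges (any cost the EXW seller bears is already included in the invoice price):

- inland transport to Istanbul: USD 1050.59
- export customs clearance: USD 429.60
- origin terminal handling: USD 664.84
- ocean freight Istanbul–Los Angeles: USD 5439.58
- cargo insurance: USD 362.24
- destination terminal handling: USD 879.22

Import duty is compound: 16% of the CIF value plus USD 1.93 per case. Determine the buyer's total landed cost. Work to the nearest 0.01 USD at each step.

EXW: the seller makes goods available at their premises; the buyer bears all onward costs.
CIF value = EXW price + inland to port + export clearance + origin terminal + freight + insurance = 447803.64 + 1050.59 + 429.60 + 664.84 + 5439.58 + 362.24 = 455750.49
Ad valorem component: 455750.49 × 16% = 72920.08
Specific component: 7363 × 1.93 = 14210.59
Import duty = 72920.08 + 14210.59 = 87130.67
Buyer bears: inland to port 1050.59 + export clearance 429.60 + origin terminal 664.84 + freight 5439.58 + insurance 362.24 + destination terminal 879.22 + duty 87130.67 = 95956.74
Landed cost = invoice 447803.64 + 95956.74 = 543760.38

Total landed cost: USD 543760.38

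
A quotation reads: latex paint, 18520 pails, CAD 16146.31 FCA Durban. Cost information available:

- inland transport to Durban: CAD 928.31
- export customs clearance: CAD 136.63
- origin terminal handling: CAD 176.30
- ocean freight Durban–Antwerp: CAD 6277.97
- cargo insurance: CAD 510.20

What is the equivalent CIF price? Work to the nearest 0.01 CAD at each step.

CIF price: CAD 23110.78

Not relevant to the conversion: export clearance, inland to port — on the seller under both FCA and CIF; already in the FCA price and stays in the CIF price.
From FCA to CIF, the seller additionally bears: origin terminal, freight, insurance.
CIF price = 16146.31 + 176.30 + 6277.97 + 510.20 = 23110.78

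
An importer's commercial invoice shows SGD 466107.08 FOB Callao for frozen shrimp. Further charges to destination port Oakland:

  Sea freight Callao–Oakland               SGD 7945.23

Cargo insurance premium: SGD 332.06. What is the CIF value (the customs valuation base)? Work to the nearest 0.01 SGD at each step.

CIF = FOB price + freight + insurance
CIF = 466107.08 + 7945.23 + 332.06 = 474384.37

CIF value: SGD 474384.37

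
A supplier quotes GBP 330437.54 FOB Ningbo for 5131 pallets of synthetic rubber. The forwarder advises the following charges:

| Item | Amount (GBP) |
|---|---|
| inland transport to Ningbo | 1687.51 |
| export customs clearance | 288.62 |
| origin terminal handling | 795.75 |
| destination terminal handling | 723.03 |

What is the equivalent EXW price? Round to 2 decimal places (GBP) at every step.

Not relevant to the conversion: destination terminal — on the buyer under both terms; not part of either seller's price.
From FOB to EXW, the seller no longer bears: inland to port, export clearance, origin terminal.
EXW price = 330437.54 − 1687.51 − 288.62 − 795.75 = 327665.66

EXW price: GBP 327665.66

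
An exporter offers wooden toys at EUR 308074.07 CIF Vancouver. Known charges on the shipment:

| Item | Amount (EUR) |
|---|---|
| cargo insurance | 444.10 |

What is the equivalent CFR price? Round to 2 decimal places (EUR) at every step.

CFR price: EUR 307629.97

From CIF to CFR, the seller no longer bears: insurance.
CFR price = 308074.07 − 444.10 = 307629.97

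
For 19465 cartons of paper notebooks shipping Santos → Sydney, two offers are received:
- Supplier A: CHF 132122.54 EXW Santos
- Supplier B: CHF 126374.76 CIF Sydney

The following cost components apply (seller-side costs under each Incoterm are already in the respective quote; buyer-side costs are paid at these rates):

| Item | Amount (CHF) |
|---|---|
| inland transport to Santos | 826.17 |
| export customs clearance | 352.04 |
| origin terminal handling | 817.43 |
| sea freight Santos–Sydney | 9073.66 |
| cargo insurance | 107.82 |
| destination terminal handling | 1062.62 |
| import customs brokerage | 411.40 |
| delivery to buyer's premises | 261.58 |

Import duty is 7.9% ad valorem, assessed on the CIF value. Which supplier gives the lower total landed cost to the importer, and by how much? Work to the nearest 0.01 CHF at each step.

Supplier B is cheaper by CHF 18261.96

Supplier A (EXW):
CIF value = EXW price + inland to port + export clearance + origin terminal + freight + insurance = 132122.54 + 826.17 + 352.04 + 817.43 + 9073.66 + 107.82 = 143299.66
Import duty = 143299.66 × 7.9% = 11320.67
Buyer bears (A): 826.17 + 352.04 + 817.43 + 9073.66 + 107.82 + 1062.62 + 411.40 + 261.58 = 12912.72
Landed cost (A) = invoice 132122.54 + 12912.72 + duty 11320.67 = 156355.93
Supplier B (CIF):
The CIF price already equals the CIF value: 126374.76
Import duty = 126374.76 × 7.9% = 9983.61
Buyer bears (B): 1062.62 + 411.40 + 261.58 = 1735.60
Landed cost (B) = invoice 126374.76 + 1735.60 + duty 9983.61 = 138093.97
Difference = |156355.93 − 138093.97| = 18261.96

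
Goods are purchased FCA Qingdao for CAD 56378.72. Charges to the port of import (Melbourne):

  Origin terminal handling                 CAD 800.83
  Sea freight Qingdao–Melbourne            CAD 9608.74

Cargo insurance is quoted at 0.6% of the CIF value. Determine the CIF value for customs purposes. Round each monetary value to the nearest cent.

CIF value: CAD 67191.44

Let C be the CIF value. C = FCA price + pre-shipment costs + freight + 0.6% × C
C − 0.6% × C = 56378.72 + 800.83 + 9608.74
0.994 × C = 66788.29
C = 66788.29 / 0.994 = 67191.44
Insurance premium = 0.6% × 67191.44 = 403.15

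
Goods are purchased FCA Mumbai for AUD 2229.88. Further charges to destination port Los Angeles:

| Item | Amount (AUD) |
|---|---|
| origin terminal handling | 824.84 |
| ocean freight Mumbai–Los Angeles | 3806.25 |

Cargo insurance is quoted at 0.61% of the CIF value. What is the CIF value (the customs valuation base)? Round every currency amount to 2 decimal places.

CIF value: AUD 6903.08

Let C be the CIF value. C = FCA price + pre-shipment costs + freight + 0.61% × C
C − 0.61% × C = 2229.88 + 824.84 + 3806.25
0.9939 × C = 6860.97
C = 6860.97 / 0.9939 = 6903.08
Insurance premium = 0.61% × 6903.08 = 42.11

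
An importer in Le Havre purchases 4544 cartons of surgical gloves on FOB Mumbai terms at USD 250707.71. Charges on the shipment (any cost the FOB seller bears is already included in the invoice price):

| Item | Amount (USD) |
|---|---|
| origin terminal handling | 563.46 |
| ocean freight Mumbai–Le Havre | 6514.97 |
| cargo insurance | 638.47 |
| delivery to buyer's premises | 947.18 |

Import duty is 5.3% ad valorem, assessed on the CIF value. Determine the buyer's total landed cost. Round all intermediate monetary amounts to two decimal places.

FOB: the seller bears costs until goods are on board at the origin port; the buyer bears freight, insurance and all costs thereafter.
Already in the invoice (seller's account under FOB): origin terminal — exclude.
CIF value = FOB price + freight + insurance = 250707.71 + 6514.97 + 638.47 = 257861.15
Import duty = 257861.15 × 5.3% = 13666.64
Buyer bears: freight 6514.97 + insurance 638.47 + delivery 947.18 + duty 13666.64 = 21767.26
Landed cost = invoice 250707.71 + 21767.26 = 272474.97

Total landed cost: USD 272474.97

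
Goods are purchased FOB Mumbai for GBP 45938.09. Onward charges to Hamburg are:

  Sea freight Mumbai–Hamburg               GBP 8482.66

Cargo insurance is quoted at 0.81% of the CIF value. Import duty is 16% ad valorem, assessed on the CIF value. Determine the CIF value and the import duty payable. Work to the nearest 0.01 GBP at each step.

Let C be the CIF value. C = FOB price + freight + 0.81% × C
C − 0.81% × C = 45938.09 + 8482.66
0.9919 × C = 54420.75
C = 54420.75 / 0.9919 = 54865.16
Insurance premium = 0.81% × 54865.16 = 444.41
Import duty = 54865.16 × 16% = 8778.43

CIF value: GBP 54865.16; import duty: GBP 8778.43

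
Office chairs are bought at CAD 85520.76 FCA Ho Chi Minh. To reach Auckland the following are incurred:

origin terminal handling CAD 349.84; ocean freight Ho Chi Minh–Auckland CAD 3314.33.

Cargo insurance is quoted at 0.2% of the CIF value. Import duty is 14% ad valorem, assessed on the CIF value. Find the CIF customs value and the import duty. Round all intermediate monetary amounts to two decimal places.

CIF value: CAD 89363.66; import duty: CAD 12510.91

Let C be the CIF value. C = FCA price + pre-shipment costs + freight + 0.2% × C
C − 0.2% × C = 85520.76 + 349.84 + 3314.33
0.998 × C = 89184.93
C = 89184.93 / 0.998 = 89363.66
Insurance premium = 0.2% × 89363.66 = 178.73
Import duty = 89363.66 × 14% = 12510.91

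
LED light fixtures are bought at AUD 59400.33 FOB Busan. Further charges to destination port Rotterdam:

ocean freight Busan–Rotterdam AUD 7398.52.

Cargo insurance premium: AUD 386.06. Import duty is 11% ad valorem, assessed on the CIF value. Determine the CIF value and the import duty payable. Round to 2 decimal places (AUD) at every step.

CIF = FOB price + freight + insurance
CIF = 59400.33 + 7398.52 + 386.06 = 67184.91
Import duty = 67184.91 × 11% = 7390.34

CIF value: AUD 67184.91; import duty: AUD 7390.34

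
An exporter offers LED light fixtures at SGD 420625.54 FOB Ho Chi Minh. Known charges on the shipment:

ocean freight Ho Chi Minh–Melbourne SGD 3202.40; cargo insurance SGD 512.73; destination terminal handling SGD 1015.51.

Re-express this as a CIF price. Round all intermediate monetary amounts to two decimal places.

CIF price: SGD 424340.67

Not relevant to the conversion: destination terminal — on the buyer under both terms; not part of either seller's price.
From FOB to CIF, the seller additionally bears: freight, insurance.
CIF price = 420625.54 + 3202.40 + 512.73 = 424340.67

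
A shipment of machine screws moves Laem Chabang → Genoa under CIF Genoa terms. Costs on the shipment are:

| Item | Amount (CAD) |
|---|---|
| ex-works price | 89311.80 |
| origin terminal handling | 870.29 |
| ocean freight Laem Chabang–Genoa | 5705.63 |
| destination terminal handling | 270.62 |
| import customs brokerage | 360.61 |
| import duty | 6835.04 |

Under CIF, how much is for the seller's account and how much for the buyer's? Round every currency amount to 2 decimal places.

Seller: CAD 95887.72; buyer: CAD 7466.27

CIF: the seller pays costs through ocean freight and marine insurance to the destination port.
Seller's account: goods 89311.80 + origin terminal 870.29 + freight 5705.63 = 95887.72
Buyer's account: destination terminal 270.62 + brokerage 360.61 + duty 6835.04 = 7466.27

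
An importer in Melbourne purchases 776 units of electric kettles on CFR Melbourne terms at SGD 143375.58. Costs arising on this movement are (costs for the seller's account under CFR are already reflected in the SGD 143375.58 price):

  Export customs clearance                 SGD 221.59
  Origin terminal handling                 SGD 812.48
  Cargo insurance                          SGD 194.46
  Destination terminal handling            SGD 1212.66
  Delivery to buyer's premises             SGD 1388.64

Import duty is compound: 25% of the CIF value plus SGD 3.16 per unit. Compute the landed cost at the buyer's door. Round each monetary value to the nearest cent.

Total landed cost: SGD 184516.01

CFR: the seller pays costs through ocean freight to the destination port, but not insurance.
Already in the invoice (seller's account under CFR): export clearance, origin terminal — exclude.
CIF value = CFR price + insurance = 143375.58 + 194.46 = 143570.04
Ad valorem component: 143570.04 × 25% = 35892.51
Specific component: 776 × 3.16 = 2452.16
Import duty = 35892.51 + 2452.16 = 38344.67
Buyer bears: insurance 194.46 + destination terminal 1212.66 + delivery 1388.64 + duty 38344.67 = 41140.43
Landed cost = invoice 143375.58 + 41140.43 = 184516.01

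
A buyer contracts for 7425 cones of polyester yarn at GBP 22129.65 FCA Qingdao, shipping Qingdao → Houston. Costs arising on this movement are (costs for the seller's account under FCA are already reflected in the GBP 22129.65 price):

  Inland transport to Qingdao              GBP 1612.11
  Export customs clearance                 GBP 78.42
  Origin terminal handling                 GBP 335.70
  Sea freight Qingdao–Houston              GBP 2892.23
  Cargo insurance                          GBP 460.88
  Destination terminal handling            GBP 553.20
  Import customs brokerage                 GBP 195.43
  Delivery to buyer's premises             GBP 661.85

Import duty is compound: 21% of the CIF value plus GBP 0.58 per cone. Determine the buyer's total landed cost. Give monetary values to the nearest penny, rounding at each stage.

Total landed cost: GBP 36957.32

FCA: the seller delivers export-cleared goods to the carrier; the buyer bears costs from that point.
Already in the invoice (seller's account under FCA): inland to port, export clearance — exclude.
CIF value = FCA price + origin terminal + freight + insurance = 22129.65 + 335.70 + 2892.23 + 460.88 = 25818.46
Ad valorem component: 25818.46 × 21% = 5421.88
Specific component: 7425 × 0.58 = 4306.50
Import duty = 5421.88 + 4306.50 = 9728.38
Buyer bears: origin terminal 335.70 + freight 2892.23 + insurance 460.88 + destination terminal 553.20 + brokerage 195.43 + delivery 661.85 + duty 9728.38 = 14827.67
Landed cost = invoice 22129.65 + 14827.67 = 36957.32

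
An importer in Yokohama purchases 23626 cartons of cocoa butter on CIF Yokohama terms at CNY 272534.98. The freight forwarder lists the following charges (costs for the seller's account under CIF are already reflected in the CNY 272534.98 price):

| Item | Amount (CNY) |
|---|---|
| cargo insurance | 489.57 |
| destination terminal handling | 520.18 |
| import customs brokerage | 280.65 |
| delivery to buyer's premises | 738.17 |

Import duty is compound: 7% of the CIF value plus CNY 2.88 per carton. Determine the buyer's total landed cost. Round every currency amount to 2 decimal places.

CIF: the seller pays costs through ocean freight and marine insurance to the destination port.
Already in the invoice (seller's account under CIF): insurance — exclude.
The CIF price already equals the CIF value: 272534.98
Ad valorem component: 272534.98 × 7% = 19077.45
Specific component: 23626 × 2.88 = 68042.88
Import duty = 19077.45 + 68042.88 = 87120.33
Buyer bears: destination terminal 520.18 + brokerage 280.65 + delivery 738.17 + duty 87120.33 = 88659.33
Landed cost = invoice 272534.98 + 88659.33 = 361194.31

Total landed cost: CNY 361194.31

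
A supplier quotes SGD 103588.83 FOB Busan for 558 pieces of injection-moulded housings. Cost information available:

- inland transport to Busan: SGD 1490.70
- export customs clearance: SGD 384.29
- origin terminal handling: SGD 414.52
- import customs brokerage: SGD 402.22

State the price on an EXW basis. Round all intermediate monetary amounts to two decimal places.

Not relevant to the conversion: brokerage — on the buyer under both terms; not part of either seller's price.
From FOB to EXW, the seller no longer bears: inland to port, export clearance, origin terminal.
EXW price = 103588.83 − 1490.70 − 384.29 − 414.52 = 101299.32

EXW price: SGD 101299.32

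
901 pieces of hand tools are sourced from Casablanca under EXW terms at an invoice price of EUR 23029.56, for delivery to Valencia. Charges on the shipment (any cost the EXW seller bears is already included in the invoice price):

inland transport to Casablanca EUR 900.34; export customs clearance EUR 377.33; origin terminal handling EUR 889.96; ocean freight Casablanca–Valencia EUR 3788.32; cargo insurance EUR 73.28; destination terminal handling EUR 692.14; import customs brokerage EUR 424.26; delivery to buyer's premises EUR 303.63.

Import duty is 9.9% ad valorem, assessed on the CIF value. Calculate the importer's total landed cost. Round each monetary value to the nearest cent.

Total landed cost: EUR 33355.64

EXW: the seller makes goods available at their premises; the buyer bears all onward costs.
CIF value = EXW price + inland to port + export clearance + origin terminal + freight + insurance = 23029.56 + 900.34 + 377.33 + 889.96 + 3788.32 + 73.28 = 29058.79
Import duty = 29058.79 × 9.9% = 2876.82
Buyer bears: inland to port 900.34 + export clearance 377.33 + origin terminal 889.96 + freight 3788.32 + insurance 73.28 + destination terminal 692.14 + brokerage 424.26 + delivery 303.63 + duty 2876.82 = 10326.08
Landed cost = invoice 23029.56 + 10326.08 = 33355.64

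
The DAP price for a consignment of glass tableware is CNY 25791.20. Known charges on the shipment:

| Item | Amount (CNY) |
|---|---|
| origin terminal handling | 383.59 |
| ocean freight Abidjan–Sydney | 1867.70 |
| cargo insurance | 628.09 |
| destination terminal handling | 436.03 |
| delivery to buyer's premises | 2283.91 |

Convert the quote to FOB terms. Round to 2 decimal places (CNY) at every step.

Not relevant to the conversion: origin terminal — on the seller under both DAP and FOB; already in the DAP price and stays in the FOB price.
From DAP to FOB, the seller no longer bears: freight, insurance, destination terminal, delivery.
FOB price = 25791.20 − 1867.70 − 628.09 − 436.03 − 2283.91 = 20575.47

FOB price: CNY 20575.47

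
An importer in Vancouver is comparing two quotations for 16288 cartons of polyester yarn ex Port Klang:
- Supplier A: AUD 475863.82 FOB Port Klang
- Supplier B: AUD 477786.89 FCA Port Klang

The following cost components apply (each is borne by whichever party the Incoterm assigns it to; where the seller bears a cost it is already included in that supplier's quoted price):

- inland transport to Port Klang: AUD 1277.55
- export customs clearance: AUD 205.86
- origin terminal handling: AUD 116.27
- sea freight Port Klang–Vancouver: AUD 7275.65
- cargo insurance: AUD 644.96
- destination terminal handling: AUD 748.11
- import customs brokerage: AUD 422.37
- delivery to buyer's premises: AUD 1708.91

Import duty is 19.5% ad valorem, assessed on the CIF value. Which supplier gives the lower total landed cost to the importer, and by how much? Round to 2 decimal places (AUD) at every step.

Supplier A (FOB):
CIF value = FOB price + freight + insurance = 475863.82 + 7275.65 + 644.96 = 483784.43
Import duty = 483784.43 × 19.5% = 94337.96
Buyer bears (A): 7275.65 + 644.96 + 748.11 + 422.37 + 1708.91 = 10800.00
Landed cost (A) = invoice 475863.82 + 10800.00 + duty 94337.96 = 581001.78
Supplier B (FCA):
CIF value = FCA price + origin terminal + freight + insurance = 477786.89 + 116.27 + 7275.65 + 644.96 = 485823.77
Import duty = 485823.77 × 19.5% = 94735.64
Buyer bears (B): 116.27 + 7275.65 + 644.96 + 748.11 + 422.37 + 1708.91 = 10916.27
Landed cost (B) = invoice 477786.89 + 10916.27 + duty 94735.64 = 583438.80
Difference = |581001.78 − 583438.80| = 2437.02

Supplier A is cheaper by AUD 2437.02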